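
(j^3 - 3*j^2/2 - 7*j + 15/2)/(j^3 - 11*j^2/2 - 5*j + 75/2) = (j - 1)/(j - 5)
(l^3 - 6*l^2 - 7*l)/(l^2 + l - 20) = l*(l^2 - 6*l - 7)/(l^2 + l - 20)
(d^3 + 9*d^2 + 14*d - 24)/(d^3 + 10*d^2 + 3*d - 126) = (d^2 + 3*d - 4)/(d^2 + 4*d - 21)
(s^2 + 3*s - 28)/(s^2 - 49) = (s - 4)/(s - 7)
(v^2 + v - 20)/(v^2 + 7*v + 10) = (v - 4)/(v + 2)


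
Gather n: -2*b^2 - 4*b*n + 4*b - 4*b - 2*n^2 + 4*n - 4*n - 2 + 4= -2*b^2 - 4*b*n - 2*n^2 + 2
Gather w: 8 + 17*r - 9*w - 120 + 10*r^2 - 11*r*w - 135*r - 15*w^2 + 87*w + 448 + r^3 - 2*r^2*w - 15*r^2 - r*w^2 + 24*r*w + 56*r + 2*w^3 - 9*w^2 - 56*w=r^3 - 5*r^2 - 62*r + 2*w^3 + w^2*(-r - 24) + w*(-2*r^2 + 13*r + 22) + 336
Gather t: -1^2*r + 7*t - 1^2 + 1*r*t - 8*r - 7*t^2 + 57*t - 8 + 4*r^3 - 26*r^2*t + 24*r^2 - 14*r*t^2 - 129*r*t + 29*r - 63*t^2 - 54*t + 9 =4*r^3 + 24*r^2 + 20*r + t^2*(-14*r - 70) + t*(-26*r^2 - 128*r + 10)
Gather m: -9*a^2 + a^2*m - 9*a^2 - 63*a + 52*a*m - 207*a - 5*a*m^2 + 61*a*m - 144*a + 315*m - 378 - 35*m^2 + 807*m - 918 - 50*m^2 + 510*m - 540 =-18*a^2 - 414*a + m^2*(-5*a - 85) + m*(a^2 + 113*a + 1632) - 1836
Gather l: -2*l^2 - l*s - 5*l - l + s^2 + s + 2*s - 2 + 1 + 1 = -2*l^2 + l*(-s - 6) + s^2 + 3*s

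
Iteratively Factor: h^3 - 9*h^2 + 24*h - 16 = (h - 4)*(h^2 - 5*h + 4) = (h - 4)*(h - 1)*(h - 4)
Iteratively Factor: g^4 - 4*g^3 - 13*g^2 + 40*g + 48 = (g + 1)*(g^3 - 5*g^2 - 8*g + 48) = (g - 4)*(g + 1)*(g^2 - g - 12) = (g - 4)*(g + 1)*(g + 3)*(g - 4)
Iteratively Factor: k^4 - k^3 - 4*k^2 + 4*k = (k)*(k^3 - k^2 - 4*k + 4) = k*(k + 2)*(k^2 - 3*k + 2) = k*(k - 1)*(k + 2)*(k - 2)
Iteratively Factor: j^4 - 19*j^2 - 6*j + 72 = (j + 3)*(j^3 - 3*j^2 - 10*j + 24) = (j + 3)^2*(j^2 - 6*j + 8) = (j - 4)*(j + 3)^2*(j - 2)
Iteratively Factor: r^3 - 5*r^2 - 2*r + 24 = (r - 4)*(r^2 - r - 6) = (r - 4)*(r - 3)*(r + 2)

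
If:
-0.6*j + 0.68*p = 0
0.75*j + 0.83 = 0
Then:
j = -1.11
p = -0.98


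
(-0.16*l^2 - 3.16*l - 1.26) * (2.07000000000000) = -0.3312*l^2 - 6.5412*l - 2.6082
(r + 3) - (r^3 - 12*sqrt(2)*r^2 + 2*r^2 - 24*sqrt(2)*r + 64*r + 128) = -r^3 - 2*r^2 + 12*sqrt(2)*r^2 - 63*r + 24*sqrt(2)*r - 125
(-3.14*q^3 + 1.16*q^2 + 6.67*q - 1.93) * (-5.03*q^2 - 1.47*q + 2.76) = 15.7942*q^5 - 1.219*q^4 - 43.9217*q^3 + 3.1046*q^2 + 21.2463*q - 5.3268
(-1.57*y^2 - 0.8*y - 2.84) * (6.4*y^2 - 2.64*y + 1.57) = -10.048*y^4 - 0.975200000000001*y^3 - 18.5289*y^2 + 6.2416*y - 4.4588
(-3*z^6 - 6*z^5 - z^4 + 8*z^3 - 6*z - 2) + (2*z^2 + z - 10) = -3*z^6 - 6*z^5 - z^4 + 8*z^3 + 2*z^2 - 5*z - 12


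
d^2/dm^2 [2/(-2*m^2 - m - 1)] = 4*(4*m^2 + 2*m - (4*m + 1)^2 + 2)/(2*m^2 + m + 1)^3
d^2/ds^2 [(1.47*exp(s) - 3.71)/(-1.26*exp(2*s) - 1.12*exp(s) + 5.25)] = (-2.333772*exp(4*s) + 25.634448*exp(3*s) - 42.637644*exp(2*s) + 94.176824*exp(s) - 18.702075)*exp(s)/(2.000376*exp(6*s) + 5.334336*exp(5*s) - 20.263068*exp(4*s) - 43.047872*exp(3*s) + 84.42945*exp(2*s) + 92.61*exp(s) - 144.703125)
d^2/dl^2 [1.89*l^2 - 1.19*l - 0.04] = 3.78000000000000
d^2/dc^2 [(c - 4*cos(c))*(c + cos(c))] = 3*c*cos(c) - 16*sin(c)^2 + 6*sin(c) + 10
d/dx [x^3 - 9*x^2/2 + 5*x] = 3*x^2 - 9*x + 5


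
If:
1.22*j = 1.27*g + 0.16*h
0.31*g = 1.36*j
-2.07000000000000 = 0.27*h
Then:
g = 1.24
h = -7.67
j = 0.28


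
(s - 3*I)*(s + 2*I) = s^2 - I*s + 6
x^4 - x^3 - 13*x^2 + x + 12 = (x - 4)*(x - 1)*(x + 1)*(x + 3)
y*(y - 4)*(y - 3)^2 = y^4 - 10*y^3 + 33*y^2 - 36*y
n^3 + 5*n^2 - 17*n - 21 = (n - 3)*(n + 1)*(n + 7)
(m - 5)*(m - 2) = m^2 - 7*m + 10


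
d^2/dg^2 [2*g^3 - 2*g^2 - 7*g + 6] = 12*g - 4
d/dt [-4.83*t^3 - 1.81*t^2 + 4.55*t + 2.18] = -14.49*t^2 - 3.62*t + 4.55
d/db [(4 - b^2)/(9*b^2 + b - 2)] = (-b^2 - 68*b - 4)/(81*b^4 + 18*b^3 - 35*b^2 - 4*b + 4)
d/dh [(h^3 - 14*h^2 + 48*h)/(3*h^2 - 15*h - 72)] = (h^2 + 6*h - 18)/(3*(h^2 + 6*h + 9))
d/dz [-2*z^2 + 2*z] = 2 - 4*z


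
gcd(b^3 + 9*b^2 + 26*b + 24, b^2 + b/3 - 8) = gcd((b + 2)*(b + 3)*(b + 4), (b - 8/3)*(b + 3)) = b + 3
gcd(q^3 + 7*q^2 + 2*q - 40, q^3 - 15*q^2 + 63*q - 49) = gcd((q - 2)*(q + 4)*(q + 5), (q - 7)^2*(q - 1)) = 1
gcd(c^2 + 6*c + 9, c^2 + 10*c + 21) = c + 3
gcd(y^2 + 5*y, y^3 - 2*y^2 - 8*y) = y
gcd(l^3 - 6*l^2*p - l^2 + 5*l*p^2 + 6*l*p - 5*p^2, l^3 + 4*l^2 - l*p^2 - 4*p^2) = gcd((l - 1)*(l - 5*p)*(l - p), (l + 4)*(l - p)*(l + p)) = -l + p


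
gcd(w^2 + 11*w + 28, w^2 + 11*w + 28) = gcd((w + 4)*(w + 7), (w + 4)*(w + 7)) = w^2 + 11*w + 28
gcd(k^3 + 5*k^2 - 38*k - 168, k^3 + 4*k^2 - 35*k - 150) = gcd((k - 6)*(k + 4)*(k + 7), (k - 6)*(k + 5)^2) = k - 6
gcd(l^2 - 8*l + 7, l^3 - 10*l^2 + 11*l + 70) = l - 7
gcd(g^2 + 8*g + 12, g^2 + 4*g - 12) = g + 6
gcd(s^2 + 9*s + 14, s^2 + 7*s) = s + 7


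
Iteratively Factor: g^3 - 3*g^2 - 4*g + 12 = (g + 2)*(g^2 - 5*g + 6) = (g - 3)*(g + 2)*(g - 2)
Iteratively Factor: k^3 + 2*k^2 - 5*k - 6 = (k + 1)*(k^2 + k - 6) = (k - 2)*(k + 1)*(k + 3)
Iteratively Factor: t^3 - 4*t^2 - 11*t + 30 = (t - 2)*(t^2 - 2*t - 15) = (t - 2)*(t + 3)*(t - 5)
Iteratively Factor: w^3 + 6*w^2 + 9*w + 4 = (w + 1)*(w^2 + 5*w + 4) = (w + 1)*(w + 4)*(w + 1)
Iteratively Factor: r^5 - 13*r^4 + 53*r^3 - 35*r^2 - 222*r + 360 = (r - 3)*(r^4 - 10*r^3 + 23*r^2 + 34*r - 120) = (r - 5)*(r - 3)*(r^3 - 5*r^2 - 2*r + 24) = (r - 5)*(r - 3)^2*(r^2 - 2*r - 8) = (r - 5)*(r - 3)^2*(r + 2)*(r - 4)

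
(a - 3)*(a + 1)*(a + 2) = a^3 - 7*a - 6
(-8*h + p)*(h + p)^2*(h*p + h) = -8*h^4*p - 8*h^4 - 15*h^3*p^2 - 15*h^3*p - 6*h^2*p^3 - 6*h^2*p^2 + h*p^4 + h*p^3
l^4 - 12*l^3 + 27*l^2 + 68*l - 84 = (l - 7)*(l - 6)*(l - 1)*(l + 2)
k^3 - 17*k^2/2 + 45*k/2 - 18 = (k - 4)*(k - 3)*(k - 3/2)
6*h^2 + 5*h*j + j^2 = (2*h + j)*(3*h + j)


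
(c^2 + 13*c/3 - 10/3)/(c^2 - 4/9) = 3*(c + 5)/(3*c + 2)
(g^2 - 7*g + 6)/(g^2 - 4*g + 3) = (g - 6)/(g - 3)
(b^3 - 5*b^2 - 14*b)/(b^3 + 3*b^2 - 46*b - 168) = b*(b + 2)/(b^2 + 10*b + 24)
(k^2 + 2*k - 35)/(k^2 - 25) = (k + 7)/(k + 5)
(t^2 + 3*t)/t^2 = (t + 3)/t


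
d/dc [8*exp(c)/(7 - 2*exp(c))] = 56*exp(c)/(2*exp(c) - 7)^2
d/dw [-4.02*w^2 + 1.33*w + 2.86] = 1.33 - 8.04*w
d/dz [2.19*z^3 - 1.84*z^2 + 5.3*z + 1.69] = 6.57*z^2 - 3.68*z + 5.3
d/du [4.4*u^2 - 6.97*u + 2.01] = 8.8*u - 6.97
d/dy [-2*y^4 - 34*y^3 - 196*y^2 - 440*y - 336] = -8*y^3 - 102*y^2 - 392*y - 440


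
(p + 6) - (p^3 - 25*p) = -p^3 + 26*p + 6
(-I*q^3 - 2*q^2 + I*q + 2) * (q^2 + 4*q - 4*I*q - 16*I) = -I*q^5 - 6*q^4 - 4*I*q^4 - 24*q^3 + 9*I*q^3 + 6*q^2 + 36*I*q^2 + 24*q - 8*I*q - 32*I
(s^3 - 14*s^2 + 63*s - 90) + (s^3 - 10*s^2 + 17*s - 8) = 2*s^3 - 24*s^2 + 80*s - 98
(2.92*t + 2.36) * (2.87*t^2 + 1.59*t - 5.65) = 8.3804*t^3 + 11.416*t^2 - 12.7456*t - 13.334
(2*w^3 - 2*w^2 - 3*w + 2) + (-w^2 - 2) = 2*w^3 - 3*w^2 - 3*w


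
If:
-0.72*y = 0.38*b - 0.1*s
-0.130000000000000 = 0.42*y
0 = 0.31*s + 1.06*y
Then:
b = 0.86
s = 1.06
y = -0.31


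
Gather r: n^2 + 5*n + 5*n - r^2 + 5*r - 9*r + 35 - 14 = n^2 + 10*n - r^2 - 4*r + 21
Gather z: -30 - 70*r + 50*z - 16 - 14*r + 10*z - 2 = -84*r + 60*z - 48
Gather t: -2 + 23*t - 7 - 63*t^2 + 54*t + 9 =-63*t^2 + 77*t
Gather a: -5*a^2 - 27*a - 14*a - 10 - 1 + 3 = -5*a^2 - 41*a - 8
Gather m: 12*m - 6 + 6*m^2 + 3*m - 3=6*m^2 + 15*m - 9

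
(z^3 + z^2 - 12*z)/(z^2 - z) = (z^2 + z - 12)/(z - 1)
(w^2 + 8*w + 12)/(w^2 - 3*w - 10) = (w + 6)/(w - 5)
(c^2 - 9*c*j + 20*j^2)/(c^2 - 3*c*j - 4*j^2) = (c - 5*j)/(c + j)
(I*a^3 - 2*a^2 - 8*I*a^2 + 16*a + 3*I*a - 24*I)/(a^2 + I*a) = (I*a^3 + a^2*(-2 - 8*I) + a*(16 + 3*I) - 24*I)/(a*(a + I))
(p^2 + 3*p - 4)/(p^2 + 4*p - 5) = (p + 4)/(p + 5)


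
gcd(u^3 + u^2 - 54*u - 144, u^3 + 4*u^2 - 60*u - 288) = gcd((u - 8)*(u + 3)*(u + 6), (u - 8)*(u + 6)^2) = u^2 - 2*u - 48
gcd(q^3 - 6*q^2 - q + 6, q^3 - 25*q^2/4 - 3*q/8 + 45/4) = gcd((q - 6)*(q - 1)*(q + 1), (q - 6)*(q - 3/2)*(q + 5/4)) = q - 6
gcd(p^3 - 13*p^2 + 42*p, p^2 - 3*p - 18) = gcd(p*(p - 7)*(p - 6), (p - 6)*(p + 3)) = p - 6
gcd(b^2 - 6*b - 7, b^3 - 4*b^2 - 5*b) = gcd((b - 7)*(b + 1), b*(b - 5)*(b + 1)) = b + 1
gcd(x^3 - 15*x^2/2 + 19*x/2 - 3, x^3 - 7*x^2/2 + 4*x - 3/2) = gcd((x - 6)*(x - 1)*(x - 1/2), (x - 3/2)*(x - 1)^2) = x - 1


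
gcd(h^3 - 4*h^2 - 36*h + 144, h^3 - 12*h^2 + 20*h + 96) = h - 6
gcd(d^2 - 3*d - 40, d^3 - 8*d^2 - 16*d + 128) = d - 8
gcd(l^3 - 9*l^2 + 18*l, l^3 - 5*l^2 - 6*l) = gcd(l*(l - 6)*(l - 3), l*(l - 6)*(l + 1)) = l^2 - 6*l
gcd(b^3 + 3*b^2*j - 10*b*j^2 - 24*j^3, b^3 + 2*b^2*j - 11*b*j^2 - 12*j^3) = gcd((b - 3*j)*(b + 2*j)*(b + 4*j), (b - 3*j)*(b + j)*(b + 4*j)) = b^2 + b*j - 12*j^2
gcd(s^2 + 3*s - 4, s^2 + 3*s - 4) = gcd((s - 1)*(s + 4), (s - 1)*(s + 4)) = s^2 + 3*s - 4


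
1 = 1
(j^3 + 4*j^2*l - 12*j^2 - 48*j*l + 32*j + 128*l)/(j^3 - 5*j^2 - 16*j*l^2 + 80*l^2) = (j^2 - 12*j + 32)/(j^2 - 4*j*l - 5*j + 20*l)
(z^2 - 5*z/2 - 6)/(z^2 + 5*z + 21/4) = 2*(z - 4)/(2*z + 7)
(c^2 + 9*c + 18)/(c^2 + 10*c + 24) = (c + 3)/(c + 4)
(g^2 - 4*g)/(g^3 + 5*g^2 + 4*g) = (g - 4)/(g^2 + 5*g + 4)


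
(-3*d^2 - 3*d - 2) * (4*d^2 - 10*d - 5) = -12*d^4 + 18*d^3 + 37*d^2 + 35*d + 10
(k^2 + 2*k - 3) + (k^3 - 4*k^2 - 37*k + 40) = k^3 - 3*k^2 - 35*k + 37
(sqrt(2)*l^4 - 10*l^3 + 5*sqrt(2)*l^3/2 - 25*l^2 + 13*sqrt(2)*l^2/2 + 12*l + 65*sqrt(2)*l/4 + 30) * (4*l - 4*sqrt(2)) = 4*sqrt(2)*l^5 - 48*l^4 + 10*sqrt(2)*l^4 - 120*l^3 + 66*sqrt(2)*l^3 - 4*l^2 + 165*sqrt(2)*l^2 - 48*sqrt(2)*l - 10*l - 120*sqrt(2)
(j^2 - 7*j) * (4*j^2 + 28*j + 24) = 4*j^4 - 172*j^2 - 168*j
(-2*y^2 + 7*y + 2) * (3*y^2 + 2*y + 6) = -6*y^4 + 17*y^3 + 8*y^2 + 46*y + 12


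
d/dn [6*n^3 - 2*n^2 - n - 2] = 18*n^2 - 4*n - 1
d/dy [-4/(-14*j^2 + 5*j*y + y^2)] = 4*(5*j + 2*y)/(-14*j^2 + 5*j*y + y^2)^2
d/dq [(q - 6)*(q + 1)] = 2*q - 5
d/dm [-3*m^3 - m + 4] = -9*m^2 - 1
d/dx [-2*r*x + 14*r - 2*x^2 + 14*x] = -2*r - 4*x + 14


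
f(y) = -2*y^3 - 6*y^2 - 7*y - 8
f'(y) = -6*y^2 - 12*y - 7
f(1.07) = -24.81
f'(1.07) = -26.71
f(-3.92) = 47.71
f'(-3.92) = -52.16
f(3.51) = -192.98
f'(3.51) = -123.04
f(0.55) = -14.00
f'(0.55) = -15.42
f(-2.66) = 5.81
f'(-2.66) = -17.53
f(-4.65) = 95.90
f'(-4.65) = -80.94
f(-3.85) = 44.15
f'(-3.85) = -49.74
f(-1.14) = -4.85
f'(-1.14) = -1.12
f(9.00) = -2015.00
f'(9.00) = -601.00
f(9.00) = -2015.00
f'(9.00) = -601.00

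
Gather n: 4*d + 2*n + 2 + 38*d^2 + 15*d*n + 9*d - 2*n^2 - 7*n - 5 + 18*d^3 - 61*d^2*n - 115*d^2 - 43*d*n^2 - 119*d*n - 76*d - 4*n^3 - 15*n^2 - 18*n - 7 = 18*d^3 - 77*d^2 - 63*d - 4*n^3 + n^2*(-43*d - 17) + n*(-61*d^2 - 104*d - 23) - 10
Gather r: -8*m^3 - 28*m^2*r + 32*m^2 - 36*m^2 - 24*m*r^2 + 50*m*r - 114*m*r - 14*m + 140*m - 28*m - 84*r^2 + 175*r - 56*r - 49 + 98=-8*m^3 - 4*m^2 + 98*m + r^2*(-24*m - 84) + r*(-28*m^2 - 64*m + 119) + 49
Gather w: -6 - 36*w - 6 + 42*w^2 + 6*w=42*w^2 - 30*w - 12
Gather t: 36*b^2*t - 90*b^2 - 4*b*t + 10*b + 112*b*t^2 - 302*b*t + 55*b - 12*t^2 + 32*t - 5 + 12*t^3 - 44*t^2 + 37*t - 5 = -90*b^2 + 65*b + 12*t^3 + t^2*(112*b - 56) + t*(36*b^2 - 306*b + 69) - 10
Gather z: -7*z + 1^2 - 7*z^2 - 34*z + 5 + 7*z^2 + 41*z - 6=0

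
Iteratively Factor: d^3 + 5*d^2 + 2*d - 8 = (d + 2)*(d^2 + 3*d - 4) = (d + 2)*(d + 4)*(d - 1)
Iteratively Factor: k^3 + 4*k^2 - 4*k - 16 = (k + 2)*(k^2 + 2*k - 8) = (k + 2)*(k + 4)*(k - 2)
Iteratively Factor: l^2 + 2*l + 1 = (l + 1)*(l + 1)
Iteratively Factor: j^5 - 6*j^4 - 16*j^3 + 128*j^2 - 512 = (j - 4)*(j^4 - 2*j^3 - 24*j^2 + 32*j + 128) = (j - 4)^2*(j^3 + 2*j^2 - 16*j - 32) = (j - 4)^2*(j + 2)*(j^2 - 16) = (j - 4)^3*(j + 2)*(j + 4)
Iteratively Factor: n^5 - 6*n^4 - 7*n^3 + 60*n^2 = (n - 4)*(n^4 - 2*n^3 - 15*n^2) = (n - 4)*(n + 3)*(n^3 - 5*n^2) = (n - 5)*(n - 4)*(n + 3)*(n^2) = n*(n - 5)*(n - 4)*(n + 3)*(n)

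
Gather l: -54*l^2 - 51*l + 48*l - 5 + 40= -54*l^2 - 3*l + 35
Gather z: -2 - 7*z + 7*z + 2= 0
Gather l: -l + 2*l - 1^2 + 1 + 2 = l + 2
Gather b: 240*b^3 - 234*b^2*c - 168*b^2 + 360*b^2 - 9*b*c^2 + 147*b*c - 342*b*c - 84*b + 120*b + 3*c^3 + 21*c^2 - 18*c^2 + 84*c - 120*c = 240*b^3 + b^2*(192 - 234*c) + b*(-9*c^2 - 195*c + 36) + 3*c^3 + 3*c^2 - 36*c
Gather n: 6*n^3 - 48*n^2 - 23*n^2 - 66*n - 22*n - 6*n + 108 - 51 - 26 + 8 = 6*n^3 - 71*n^2 - 94*n + 39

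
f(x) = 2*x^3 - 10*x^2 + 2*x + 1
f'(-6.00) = 338.00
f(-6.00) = -803.00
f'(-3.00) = 116.00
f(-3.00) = -149.00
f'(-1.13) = 32.26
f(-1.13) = -16.91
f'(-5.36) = 281.58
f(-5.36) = -605.00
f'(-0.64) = 17.26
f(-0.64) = -4.90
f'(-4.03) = 180.05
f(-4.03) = -300.37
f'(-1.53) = 46.65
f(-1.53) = -32.63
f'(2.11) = -13.49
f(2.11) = -20.51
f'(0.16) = -1.05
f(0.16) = 1.07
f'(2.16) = -13.21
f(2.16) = -21.18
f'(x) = 6*x^2 - 20*x + 2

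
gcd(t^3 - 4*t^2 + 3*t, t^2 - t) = t^2 - t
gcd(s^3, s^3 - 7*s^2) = s^2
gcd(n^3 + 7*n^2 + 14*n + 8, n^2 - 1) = n + 1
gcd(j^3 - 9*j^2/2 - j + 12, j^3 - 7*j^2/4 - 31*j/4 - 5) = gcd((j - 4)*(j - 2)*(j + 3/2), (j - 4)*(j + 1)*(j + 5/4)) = j - 4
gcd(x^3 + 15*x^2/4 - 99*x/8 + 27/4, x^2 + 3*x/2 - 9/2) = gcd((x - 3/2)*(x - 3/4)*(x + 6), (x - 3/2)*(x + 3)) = x - 3/2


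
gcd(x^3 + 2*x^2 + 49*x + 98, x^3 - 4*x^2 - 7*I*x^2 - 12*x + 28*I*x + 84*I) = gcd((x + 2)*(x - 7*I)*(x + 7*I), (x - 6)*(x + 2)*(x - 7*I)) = x^2 + x*(2 - 7*I) - 14*I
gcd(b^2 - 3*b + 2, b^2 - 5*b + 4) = b - 1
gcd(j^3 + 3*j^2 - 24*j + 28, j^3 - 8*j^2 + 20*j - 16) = j^2 - 4*j + 4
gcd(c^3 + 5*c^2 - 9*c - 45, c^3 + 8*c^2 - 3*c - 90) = c^2 + 2*c - 15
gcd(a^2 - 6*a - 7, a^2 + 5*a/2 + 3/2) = a + 1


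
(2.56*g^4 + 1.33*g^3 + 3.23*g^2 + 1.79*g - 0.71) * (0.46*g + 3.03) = 1.1776*g^5 + 8.3686*g^4 + 5.5157*g^3 + 10.6103*g^2 + 5.0971*g - 2.1513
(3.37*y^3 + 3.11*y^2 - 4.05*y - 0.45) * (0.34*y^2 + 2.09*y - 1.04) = 1.1458*y^5 + 8.1007*y^4 + 1.6181*y^3 - 11.8519*y^2 + 3.2715*y + 0.468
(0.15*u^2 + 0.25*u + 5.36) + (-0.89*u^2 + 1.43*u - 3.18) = -0.74*u^2 + 1.68*u + 2.18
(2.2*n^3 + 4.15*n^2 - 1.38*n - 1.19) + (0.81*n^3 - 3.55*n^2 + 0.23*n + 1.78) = 3.01*n^3 + 0.600000000000001*n^2 - 1.15*n + 0.59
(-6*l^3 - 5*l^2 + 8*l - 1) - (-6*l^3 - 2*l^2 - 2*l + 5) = -3*l^2 + 10*l - 6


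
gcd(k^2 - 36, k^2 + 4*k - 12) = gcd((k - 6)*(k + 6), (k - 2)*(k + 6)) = k + 6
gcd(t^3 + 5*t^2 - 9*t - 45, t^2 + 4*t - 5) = t + 5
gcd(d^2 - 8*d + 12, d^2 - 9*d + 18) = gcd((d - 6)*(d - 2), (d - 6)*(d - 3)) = d - 6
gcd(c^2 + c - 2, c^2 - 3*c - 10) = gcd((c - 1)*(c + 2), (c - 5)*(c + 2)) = c + 2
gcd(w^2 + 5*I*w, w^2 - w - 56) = 1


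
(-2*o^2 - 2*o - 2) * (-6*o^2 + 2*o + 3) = 12*o^4 + 8*o^3 + 2*o^2 - 10*o - 6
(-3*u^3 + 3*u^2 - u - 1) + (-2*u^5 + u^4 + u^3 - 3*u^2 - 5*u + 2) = -2*u^5 + u^4 - 2*u^3 - 6*u + 1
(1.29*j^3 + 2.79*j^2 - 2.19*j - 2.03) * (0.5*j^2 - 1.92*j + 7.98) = 0.645*j^5 - 1.0818*j^4 + 3.8424*j^3 + 25.454*j^2 - 13.5786*j - 16.1994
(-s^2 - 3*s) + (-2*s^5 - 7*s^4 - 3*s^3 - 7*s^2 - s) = -2*s^5 - 7*s^4 - 3*s^3 - 8*s^2 - 4*s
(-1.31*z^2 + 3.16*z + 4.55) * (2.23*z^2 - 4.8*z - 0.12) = -2.9213*z^4 + 13.3348*z^3 - 4.8643*z^2 - 22.2192*z - 0.546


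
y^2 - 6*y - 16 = (y - 8)*(y + 2)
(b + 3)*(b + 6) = b^2 + 9*b + 18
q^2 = q^2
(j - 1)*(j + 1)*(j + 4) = j^3 + 4*j^2 - j - 4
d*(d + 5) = d^2 + 5*d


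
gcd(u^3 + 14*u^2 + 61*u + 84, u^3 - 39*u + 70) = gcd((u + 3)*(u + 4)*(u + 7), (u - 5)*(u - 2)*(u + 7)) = u + 7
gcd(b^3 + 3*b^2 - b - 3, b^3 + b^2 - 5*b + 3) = b^2 + 2*b - 3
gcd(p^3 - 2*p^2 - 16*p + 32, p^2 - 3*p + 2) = p - 2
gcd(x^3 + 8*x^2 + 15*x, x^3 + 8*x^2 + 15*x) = x^3 + 8*x^2 + 15*x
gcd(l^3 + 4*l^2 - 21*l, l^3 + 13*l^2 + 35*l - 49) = l + 7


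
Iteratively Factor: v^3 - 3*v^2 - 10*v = (v + 2)*(v^2 - 5*v) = v*(v + 2)*(v - 5)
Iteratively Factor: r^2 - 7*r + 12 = (r - 4)*(r - 3)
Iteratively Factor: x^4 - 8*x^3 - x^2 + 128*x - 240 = (x - 4)*(x^3 - 4*x^2 - 17*x + 60) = (x - 4)*(x - 3)*(x^2 - x - 20) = (x - 4)*(x - 3)*(x + 4)*(x - 5)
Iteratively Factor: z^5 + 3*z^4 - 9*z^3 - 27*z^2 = (z)*(z^4 + 3*z^3 - 9*z^2 - 27*z) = z*(z + 3)*(z^3 - 9*z) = z*(z + 3)^2*(z^2 - 3*z) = z^2*(z + 3)^2*(z - 3)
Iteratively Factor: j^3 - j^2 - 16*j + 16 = (j - 4)*(j^2 + 3*j - 4) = (j - 4)*(j - 1)*(j + 4)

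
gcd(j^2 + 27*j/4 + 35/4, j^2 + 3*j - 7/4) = 1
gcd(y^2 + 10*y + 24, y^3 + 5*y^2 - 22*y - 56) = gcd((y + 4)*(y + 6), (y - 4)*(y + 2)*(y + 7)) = 1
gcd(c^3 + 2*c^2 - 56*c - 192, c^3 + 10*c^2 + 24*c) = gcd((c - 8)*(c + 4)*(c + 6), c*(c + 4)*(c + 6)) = c^2 + 10*c + 24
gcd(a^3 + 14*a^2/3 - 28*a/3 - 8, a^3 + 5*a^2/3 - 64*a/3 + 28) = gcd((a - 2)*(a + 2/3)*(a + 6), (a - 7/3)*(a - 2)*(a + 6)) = a^2 + 4*a - 12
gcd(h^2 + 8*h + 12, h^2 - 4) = h + 2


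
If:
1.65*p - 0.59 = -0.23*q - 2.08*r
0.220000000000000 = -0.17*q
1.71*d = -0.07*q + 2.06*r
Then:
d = 1.2046783625731*r + 0.0529755761953904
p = 0.537967914438503 - 1.26060606060606*r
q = -1.29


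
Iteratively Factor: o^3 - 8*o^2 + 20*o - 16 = (o - 2)*(o^2 - 6*o + 8) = (o - 2)^2*(o - 4)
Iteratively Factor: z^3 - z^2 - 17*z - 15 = (z + 1)*(z^2 - 2*z - 15) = (z + 1)*(z + 3)*(z - 5)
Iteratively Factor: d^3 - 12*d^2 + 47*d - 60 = (d - 5)*(d^2 - 7*d + 12) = (d - 5)*(d - 3)*(d - 4)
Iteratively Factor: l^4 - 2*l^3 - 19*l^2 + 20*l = (l - 1)*(l^3 - l^2 - 20*l) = l*(l - 1)*(l^2 - l - 20) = l*(l - 1)*(l + 4)*(l - 5)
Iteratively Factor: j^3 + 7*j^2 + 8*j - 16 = (j + 4)*(j^2 + 3*j - 4) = (j - 1)*(j + 4)*(j + 4)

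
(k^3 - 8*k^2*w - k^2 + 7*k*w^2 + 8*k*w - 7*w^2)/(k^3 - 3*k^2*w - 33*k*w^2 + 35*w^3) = (k - 1)/(k + 5*w)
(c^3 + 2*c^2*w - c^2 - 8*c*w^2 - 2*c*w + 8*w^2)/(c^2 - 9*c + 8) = (c^2 + 2*c*w - 8*w^2)/(c - 8)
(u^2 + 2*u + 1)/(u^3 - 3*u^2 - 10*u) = (u^2 + 2*u + 1)/(u*(u^2 - 3*u - 10))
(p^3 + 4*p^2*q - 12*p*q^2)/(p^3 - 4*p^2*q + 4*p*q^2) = (p + 6*q)/(p - 2*q)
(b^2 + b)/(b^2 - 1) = b/(b - 1)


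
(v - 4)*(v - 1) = v^2 - 5*v + 4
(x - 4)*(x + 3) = x^2 - x - 12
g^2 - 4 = (g - 2)*(g + 2)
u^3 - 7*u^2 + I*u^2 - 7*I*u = u*(u - 7)*(u + I)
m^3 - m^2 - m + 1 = (m - 1)^2*(m + 1)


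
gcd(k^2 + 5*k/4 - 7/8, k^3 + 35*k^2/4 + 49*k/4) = k + 7/4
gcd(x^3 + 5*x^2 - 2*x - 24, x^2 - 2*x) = x - 2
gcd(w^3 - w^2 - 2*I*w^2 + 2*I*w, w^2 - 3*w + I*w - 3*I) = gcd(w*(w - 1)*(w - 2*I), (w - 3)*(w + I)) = 1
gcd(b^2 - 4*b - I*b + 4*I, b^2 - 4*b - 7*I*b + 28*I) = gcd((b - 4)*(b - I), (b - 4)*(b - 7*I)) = b - 4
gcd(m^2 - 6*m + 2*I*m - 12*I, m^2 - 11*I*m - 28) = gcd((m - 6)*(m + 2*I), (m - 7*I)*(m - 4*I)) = 1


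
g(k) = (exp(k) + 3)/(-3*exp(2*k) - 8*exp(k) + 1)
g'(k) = (exp(k) + 3)*(6*exp(2*k) + 8*exp(k))/(-3*exp(2*k) - 8*exp(k) + 1)^2 + exp(k)/(-3*exp(2*k) - 8*exp(k) + 1)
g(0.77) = -0.17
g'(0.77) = 0.18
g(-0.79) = -1.06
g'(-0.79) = 1.45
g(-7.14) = 3.02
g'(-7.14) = 0.02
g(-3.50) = 4.01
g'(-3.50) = 1.35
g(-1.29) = -2.29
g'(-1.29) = 4.07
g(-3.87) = 3.63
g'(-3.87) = 0.76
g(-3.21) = 4.52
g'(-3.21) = 2.30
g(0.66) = -0.19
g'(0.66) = 0.21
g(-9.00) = 3.00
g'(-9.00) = 0.00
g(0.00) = -0.40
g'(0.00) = 0.46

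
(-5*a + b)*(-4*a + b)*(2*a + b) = 40*a^3 + 2*a^2*b - 7*a*b^2 + b^3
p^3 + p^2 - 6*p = p*(p - 2)*(p + 3)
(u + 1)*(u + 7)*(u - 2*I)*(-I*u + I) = -I*u^4 - 2*u^3 - 7*I*u^3 - 14*u^2 + I*u^2 + 2*u + 7*I*u + 14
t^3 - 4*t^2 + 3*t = t*(t - 3)*(t - 1)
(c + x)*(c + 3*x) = c^2 + 4*c*x + 3*x^2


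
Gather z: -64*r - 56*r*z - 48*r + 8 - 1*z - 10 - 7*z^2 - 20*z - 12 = -112*r - 7*z^2 + z*(-56*r - 21) - 14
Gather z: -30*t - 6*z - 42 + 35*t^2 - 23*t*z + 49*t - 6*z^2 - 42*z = 35*t^2 + 19*t - 6*z^2 + z*(-23*t - 48) - 42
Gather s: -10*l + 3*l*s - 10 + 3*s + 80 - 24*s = -10*l + s*(3*l - 21) + 70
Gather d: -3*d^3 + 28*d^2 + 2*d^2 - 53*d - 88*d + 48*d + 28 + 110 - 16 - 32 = -3*d^3 + 30*d^2 - 93*d + 90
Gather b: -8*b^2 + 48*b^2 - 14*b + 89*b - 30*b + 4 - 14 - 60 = 40*b^2 + 45*b - 70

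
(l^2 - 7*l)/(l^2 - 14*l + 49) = l/(l - 7)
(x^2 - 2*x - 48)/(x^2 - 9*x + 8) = (x + 6)/(x - 1)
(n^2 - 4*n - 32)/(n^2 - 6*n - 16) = (n + 4)/(n + 2)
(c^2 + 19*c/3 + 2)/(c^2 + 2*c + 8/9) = 3*(3*c^2 + 19*c + 6)/(9*c^2 + 18*c + 8)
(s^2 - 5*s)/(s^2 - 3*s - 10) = s/(s + 2)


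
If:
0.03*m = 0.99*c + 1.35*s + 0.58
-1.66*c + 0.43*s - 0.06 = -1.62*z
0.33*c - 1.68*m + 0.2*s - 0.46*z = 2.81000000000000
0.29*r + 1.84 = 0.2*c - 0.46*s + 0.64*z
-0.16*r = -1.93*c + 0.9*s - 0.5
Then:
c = -0.94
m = -1.56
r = -9.54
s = 0.23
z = -0.99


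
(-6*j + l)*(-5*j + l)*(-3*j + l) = -90*j^3 + 63*j^2*l - 14*j*l^2 + l^3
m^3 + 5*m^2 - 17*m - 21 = (m - 3)*(m + 1)*(m + 7)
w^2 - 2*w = w*(w - 2)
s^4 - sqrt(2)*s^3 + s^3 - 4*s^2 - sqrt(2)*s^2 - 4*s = s*(s + 1)*(s - 2*sqrt(2))*(s + sqrt(2))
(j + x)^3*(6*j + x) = 6*j^4 + 19*j^3*x + 21*j^2*x^2 + 9*j*x^3 + x^4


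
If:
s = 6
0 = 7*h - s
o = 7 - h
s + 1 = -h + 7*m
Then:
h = 6/7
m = 55/49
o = 43/7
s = 6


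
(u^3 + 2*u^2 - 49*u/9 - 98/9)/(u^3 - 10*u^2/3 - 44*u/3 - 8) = (9*u^2 - 49)/(3*(3*u^2 - 16*u - 12))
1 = 1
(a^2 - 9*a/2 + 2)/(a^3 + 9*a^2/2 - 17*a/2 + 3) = (a - 4)/(a^2 + 5*a - 6)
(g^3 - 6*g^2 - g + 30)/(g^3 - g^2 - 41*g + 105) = (g + 2)/(g + 7)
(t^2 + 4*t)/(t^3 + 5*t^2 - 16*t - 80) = t/(t^2 + t - 20)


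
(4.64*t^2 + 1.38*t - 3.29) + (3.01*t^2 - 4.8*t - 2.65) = 7.65*t^2 - 3.42*t - 5.94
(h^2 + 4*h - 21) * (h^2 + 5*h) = h^4 + 9*h^3 - h^2 - 105*h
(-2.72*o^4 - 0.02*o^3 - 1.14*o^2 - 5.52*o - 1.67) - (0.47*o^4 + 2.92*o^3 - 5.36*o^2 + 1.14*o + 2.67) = -3.19*o^4 - 2.94*o^3 + 4.22*o^2 - 6.66*o - 4.34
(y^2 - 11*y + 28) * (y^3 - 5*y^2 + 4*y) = y^5 - 16*y^4 + 87*y^3 - 184*y^2 + 112*y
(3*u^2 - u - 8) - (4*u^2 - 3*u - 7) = -u^2 + 2*u - 1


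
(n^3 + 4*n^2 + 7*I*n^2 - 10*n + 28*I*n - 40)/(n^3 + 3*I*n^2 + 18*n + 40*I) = (n + 4)/(n - 4*I)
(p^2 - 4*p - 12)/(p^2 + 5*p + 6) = (p - 6)/(p + 3)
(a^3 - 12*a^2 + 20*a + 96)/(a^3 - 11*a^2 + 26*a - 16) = (a^2 - 4*a - 12)/(a^2 - 3*a + 2)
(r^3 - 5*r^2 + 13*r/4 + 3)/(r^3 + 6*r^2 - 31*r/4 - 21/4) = (r - 4)/(r + 7)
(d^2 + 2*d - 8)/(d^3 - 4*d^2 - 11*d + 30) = (d + 4)/(d^2 - 2*d - 15)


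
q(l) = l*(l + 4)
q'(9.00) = 22.00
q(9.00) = 117.00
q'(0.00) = 4.00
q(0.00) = 0.00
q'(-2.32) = -0.64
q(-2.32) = -3.90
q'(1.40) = 6.80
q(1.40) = 7.56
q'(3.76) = 11.52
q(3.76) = 29.18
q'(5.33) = 14.66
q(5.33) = 49.73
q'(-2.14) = -0.28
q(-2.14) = -3.98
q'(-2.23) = -0.46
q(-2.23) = -3.95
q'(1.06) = 6.12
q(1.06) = 5.36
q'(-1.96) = 0.08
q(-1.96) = -4.00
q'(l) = 2*l + 4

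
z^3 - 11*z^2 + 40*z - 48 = (z - 4)^2*(z - 3)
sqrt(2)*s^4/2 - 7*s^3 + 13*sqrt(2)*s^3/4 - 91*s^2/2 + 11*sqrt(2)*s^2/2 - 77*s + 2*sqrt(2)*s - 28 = (s + 1/2)*(s + 4)*(s - 7*sqrt(2))*(sqrt(2)*s/2 + sqrt(2))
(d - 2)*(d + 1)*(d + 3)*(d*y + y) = d^4*y + 3*d^3*y - 3*d^2*y - 11*d*y - 6*y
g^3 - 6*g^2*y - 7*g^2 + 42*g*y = g*(g - 7)*(g - 6*y)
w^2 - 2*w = w*(w - 2)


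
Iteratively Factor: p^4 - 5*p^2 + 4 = (p + 1)*(p^3 - p^2 - 4*p + 4) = (p - 1)*(p + 1)*(p^2 - 4) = (p - 1)*(p + 1)*(p + 2)*(p - 2)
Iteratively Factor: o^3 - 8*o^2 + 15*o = (o - 3)*(o^2 - 5*o) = o*(o - 3)*(o - 5)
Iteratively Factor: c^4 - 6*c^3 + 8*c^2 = (c)*(c^3 - 6*c^2 + 8*c) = c^2*(c^2 - 6*c + 8) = c^2*(c - 4)*(c - 2)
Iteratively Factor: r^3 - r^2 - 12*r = (r)*(r^2 - r - 12) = r*(r - 4)*(r + 3)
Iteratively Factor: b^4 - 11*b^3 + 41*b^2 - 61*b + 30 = (b - 3)*(b^3 - 8*b^2 + 17*b - 10) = (b - 5)*(b - 3)*(b^2 - 3*b + 2) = (b - 5)*(b - 3)*(b - 2)*(b - 1)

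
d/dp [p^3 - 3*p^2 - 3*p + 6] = 3*p^2 - 6*p - 3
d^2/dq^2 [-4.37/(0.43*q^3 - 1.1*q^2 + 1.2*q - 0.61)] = ((11.2746*q - 9.614)*(0.43*q^3 - 1.1*q^2 + 1.2*q - 0.61) - 4.37*(1.29*q^2 - 2.2*q + 1.2)*(2.58*q^2 - 4.4*q + 2.4))/(0.43*q^3 - 1.1*q^2 + 1.2*q - 0.61)^3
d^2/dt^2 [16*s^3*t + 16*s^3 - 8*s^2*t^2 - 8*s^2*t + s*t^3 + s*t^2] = 2*s*(-8*s + 3*t + 1)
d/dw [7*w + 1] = 7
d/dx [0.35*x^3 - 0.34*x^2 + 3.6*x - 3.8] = 1.05*x^2 - 0.68*x + 3.6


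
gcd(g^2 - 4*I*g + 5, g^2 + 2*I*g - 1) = g + I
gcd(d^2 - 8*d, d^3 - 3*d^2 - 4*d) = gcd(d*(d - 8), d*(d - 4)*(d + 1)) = d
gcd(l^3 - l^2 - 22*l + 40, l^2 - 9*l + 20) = l - 4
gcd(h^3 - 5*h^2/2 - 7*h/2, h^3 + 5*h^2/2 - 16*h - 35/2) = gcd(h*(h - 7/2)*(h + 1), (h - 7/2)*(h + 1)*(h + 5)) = h^2 - 5*h/2 - 7/2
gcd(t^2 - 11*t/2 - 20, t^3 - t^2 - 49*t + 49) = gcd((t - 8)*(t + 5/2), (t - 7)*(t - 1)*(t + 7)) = 1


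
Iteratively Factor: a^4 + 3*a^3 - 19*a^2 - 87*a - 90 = (a - 5)*(a^3 + 8*a^2 + 21*a + 18) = (a - 5)*(a + 3)*(a^2 + 5*a + 6) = (a - 5)*(a + 2)*(a + 3)*(a + 3)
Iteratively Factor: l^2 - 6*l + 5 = (l - 1)*(l - 5)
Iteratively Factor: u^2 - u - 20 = (u + 4)*(u - 5)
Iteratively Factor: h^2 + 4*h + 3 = (h + 3)*(h + 1)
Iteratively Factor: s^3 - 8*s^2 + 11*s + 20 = (s - 5)*(s^2 - 3*s - 4) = (s - 5)*(s + 1)*(s - 4)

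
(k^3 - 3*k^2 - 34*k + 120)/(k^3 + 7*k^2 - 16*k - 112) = (k^2 + k - 30)/(k^2 + 11*k + 28)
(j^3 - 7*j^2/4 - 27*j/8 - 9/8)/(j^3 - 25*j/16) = 2*(8*j^3 - 14*j^2 - 27*j - 9)/(j*(16*j^2 - 25))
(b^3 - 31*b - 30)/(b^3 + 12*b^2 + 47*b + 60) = (b^2 - 5*b - 6)/(b^2 + 7*b + 12)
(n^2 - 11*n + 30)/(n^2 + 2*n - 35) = (n - 6)/(n + 7)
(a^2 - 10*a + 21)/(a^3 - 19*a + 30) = (a - 7)/(a^2 + 3*a - 10)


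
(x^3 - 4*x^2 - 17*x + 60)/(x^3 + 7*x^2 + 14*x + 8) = (x^2 - 8*x + 15)/(x^2 + 3*x + 2)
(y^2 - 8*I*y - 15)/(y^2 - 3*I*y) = (y - 5*I)/y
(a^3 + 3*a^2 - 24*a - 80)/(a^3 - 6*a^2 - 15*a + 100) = (a + 4)/(a - 5)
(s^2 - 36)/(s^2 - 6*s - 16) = (36 - s^2)/(-s^2 + 6*s + 16)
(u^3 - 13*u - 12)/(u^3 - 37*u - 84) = (-u^3 + 13*u + 12)/(-u^3 + 37*u + 84)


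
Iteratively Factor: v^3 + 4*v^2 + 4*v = (v)*(v^2 + 4*v + 4) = v*(v + 2)*(v + 2)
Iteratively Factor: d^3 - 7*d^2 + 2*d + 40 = (d + 2)*(d^2 - 9*d + 20) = (d - 5)*(d + 2)*(d - 4)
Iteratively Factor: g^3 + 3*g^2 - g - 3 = (g + 1)*(g^2 + 2*g - 3) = (g - 1)*(g + 1)*(g + 3)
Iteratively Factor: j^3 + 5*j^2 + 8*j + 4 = (j + 2)*(j^2 + 3*j + 2) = (j + 1)*(j + 2)*(j + 2)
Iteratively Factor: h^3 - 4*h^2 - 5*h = (h)*(h^2 - 4*h - 5) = h*(h + 1)*(h - 5)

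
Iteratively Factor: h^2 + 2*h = (h)*(h + 2)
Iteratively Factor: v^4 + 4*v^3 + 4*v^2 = (v + 2)*(v^3 + 2*v^2) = v*(v + 2)*(v^2 + 2*v) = v^2*(v + 2)*(v + 2)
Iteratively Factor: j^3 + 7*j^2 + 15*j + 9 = (j + 3)*(j^2 + 4*j + 3) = (j + 1)*(j + 3)*(j + 3)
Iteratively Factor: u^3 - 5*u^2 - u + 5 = (u - 1)*(u^2 - 4*u - 5) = (u - 5)*(u - 1)*(u + 1)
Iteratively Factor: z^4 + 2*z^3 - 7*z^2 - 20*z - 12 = (z + 2)*(z^3 - 7*z - 6) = (z + 2)^2*(z^2 - 2*z - 3) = (z + 1)*(z + 2)^2*(z - 3)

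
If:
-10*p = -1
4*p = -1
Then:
No Solution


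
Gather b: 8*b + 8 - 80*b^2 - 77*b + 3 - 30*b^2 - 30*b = -110*b^2 - 99*b + 11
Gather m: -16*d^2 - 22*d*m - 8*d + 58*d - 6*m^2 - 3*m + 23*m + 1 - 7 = -16*d^2 + 50*d - 6*m^2 + m*(20 - 22*d) - 6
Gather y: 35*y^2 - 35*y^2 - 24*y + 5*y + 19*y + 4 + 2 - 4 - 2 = 0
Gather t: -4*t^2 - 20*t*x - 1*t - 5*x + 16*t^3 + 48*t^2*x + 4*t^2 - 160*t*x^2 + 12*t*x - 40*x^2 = 16*t^3 + 48*t^2*x + t*(-160*x^2 - 8*x - 1) - 40*x^2 - 5*x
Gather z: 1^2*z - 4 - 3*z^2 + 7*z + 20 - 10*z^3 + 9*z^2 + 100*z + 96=-10*z^3 + 6*z^2 + 108*z + 112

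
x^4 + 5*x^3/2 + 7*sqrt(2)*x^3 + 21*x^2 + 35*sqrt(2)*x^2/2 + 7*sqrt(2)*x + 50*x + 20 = (x + 1/2)*(x + 2)*(x + 2*sqrt(2))*(x + 5*sqrt(2))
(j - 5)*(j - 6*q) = j^2 - 6*j*q - 5*j + 30*q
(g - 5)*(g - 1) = g^2 - 6*g + 5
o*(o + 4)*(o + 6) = o^3 + 10*o^2 + 24*o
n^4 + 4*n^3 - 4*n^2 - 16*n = n*(n - 2)*(n + 2)*(n + 4)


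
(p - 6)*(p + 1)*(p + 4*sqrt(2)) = p^3 - 5*p^2 + 4*sqrt(2)*p^2 - 20*sqrt(2)*p - 6*p - 24*sqrt(2)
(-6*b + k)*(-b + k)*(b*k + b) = 6*b^3*k + 6*b^3 - 7*b^2*k^2 - 7*b^2*k + b*k^3 + b*k^2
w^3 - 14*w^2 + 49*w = w*(w - 7)^2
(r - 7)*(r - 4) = r^2 - 11*r + 28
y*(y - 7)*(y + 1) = y^3 - 6*y^2 - 7*y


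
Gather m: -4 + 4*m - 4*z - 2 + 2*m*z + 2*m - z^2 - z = m*(2*z + 6) - z^2 - 5*z - 6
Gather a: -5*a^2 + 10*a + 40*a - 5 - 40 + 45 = -5*a^2 + 50*a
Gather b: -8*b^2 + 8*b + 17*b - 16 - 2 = -8*b^2 + 25*b - 18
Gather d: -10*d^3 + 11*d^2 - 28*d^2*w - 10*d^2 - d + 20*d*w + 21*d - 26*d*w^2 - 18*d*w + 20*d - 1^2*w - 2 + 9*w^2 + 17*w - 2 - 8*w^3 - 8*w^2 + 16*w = -10*d^3 + d^2*(1 - 28*w) + d*(-26*w^2 + 2*w + 40) - 8*w^3 + w^2 + 32*w - 4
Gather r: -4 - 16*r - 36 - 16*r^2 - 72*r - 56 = -16*r^2 - 88*r - 96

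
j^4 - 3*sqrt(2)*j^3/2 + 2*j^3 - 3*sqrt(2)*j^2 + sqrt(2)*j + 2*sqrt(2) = (j + 2)*(j - sqrt(2))^2*(j + sqrt(2)/2)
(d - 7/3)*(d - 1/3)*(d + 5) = d^3 + 7*d^2/3 - 113*d/9 + 35/9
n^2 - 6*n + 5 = (n - 5)*(n - 1)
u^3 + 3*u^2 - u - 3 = (u - 1)*(u + 1)*(u + 3)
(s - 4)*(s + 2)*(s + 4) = s^3 + 2*s^2 - 16*s - 32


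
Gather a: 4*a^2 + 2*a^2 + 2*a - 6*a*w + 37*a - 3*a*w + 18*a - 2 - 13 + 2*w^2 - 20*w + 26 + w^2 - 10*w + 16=6*a^2 + a*(57 - 9*w) + 3*w^2 - 30*w + 27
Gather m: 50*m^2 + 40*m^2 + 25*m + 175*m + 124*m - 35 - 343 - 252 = 90*m^2 + 324*m - 630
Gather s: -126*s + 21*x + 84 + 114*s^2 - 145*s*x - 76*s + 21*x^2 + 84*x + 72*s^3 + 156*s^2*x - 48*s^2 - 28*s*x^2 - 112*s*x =72*s^3 + s^2*(156*x + 66) + s*(-28*x^2 - 257*x - 202) + 21*x^2 + 105*x + 84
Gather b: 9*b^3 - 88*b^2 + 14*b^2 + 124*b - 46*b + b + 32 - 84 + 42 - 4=9*b^3 - 74*b^2 + 79*b - 14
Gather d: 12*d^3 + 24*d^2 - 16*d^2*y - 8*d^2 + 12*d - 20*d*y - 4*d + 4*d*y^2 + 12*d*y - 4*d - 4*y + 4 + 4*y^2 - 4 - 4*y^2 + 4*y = 12*d^3 + d^2*(16 - 16*y) + d*(4*y^2 - 8*y + 4)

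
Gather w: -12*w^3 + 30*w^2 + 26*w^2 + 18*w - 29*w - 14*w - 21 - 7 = -12*w^3 + 56*w^2 - 25*w - 28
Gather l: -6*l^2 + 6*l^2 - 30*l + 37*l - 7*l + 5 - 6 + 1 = 0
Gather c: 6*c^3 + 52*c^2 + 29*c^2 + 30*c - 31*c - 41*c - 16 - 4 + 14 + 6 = 6*c^3 + 81*c^2 - 42*c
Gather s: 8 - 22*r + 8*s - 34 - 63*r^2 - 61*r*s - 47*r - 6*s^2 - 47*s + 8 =-63*r^2 - 69*r - 6*s^2 + s*(-61*r - 39) - 18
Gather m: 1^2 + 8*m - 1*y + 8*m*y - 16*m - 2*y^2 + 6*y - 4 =m*(8*y - 8) - 2*y^2 + 5*y - 3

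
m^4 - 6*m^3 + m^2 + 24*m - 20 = (m - 5)*(m - 2)*(m - 1)*(m + 2)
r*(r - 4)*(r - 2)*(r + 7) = r^4 + r^3 - 34*r^2 + 56*r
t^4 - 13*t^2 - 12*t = t*(t - 4)*(t + 1)*(t + 3)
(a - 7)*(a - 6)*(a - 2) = a^3 - 15*a^2 + 68*a - 84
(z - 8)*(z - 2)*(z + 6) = z^3 - 4*z^2 - 44*z + 96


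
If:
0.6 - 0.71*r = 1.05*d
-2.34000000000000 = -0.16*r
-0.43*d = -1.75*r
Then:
No Solution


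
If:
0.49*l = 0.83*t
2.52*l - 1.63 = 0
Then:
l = 0.65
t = 0.38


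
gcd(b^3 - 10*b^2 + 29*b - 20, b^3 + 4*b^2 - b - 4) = b - 1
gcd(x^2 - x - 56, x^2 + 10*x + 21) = x + 7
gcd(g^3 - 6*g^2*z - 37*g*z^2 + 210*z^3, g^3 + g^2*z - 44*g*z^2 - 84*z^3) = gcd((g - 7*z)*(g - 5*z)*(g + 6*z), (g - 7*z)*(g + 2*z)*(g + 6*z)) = -g^2 + g*z + 42*z^2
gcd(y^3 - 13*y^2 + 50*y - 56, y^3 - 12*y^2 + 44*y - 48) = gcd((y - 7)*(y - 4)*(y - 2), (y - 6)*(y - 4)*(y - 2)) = y^2 - 6*y + 8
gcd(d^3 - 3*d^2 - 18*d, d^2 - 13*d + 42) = d - 6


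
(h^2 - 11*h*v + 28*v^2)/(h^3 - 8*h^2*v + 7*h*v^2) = (-h + 4*v)/(h*(-h + v))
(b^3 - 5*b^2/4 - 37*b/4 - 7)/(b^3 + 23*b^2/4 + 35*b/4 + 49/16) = 4*(b^2 - 3*b - 4)/(4*b^2 + 16*b + 7)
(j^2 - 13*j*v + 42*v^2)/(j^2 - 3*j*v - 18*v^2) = (j - 7*v)/(j + 3*v)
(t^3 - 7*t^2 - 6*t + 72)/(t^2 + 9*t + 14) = (t^3 - 7*t^2 - 6*t + 72)/(t^2 + 9*t + 14)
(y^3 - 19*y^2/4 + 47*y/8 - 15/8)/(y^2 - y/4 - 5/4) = (2*y^2 - 7*y + 3)/(2*(y + 1))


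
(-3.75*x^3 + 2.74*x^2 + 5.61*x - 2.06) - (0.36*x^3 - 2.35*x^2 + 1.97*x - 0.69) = -4.11*x^3 + 5.09*x^2 + 3.64*x - 1.37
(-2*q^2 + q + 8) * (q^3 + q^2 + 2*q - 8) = -2*q^5 - q^4 + 5*q^3 + 26*q^2 + 8*q - 64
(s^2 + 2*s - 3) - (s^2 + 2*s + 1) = -4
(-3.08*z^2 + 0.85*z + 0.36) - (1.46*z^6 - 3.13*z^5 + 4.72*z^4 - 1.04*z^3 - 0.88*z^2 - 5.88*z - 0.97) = -1.46*z^6 + 3.13*z^5 - 4.72*z^4 + 1.04*z^3 - 2.2*z^2 + 6.73*z + 1.33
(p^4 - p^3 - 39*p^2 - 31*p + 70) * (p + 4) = p^5 + 3*p^4 - 43*p^3 - 187*p^2 - 54*p + 280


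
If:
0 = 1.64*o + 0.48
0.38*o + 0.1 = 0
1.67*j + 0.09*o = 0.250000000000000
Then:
No Solution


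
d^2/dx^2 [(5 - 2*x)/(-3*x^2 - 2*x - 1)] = 2*((11 - 18*x)*(3*x^2 + 2*x + 1) + 4*(2*x - 5)*(3*x + 1)^2)/(3*x^2 + 2*x + 1)^3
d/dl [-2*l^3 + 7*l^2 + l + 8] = -6*l^2 + 14*l + 1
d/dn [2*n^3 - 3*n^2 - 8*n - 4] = 6*n^2 - 6*n - 8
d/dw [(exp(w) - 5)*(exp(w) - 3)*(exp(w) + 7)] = (3*exp(2*w) - 2*exp(w) - 41)*exp(w)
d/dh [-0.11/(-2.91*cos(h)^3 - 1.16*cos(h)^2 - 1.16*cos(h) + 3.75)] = (0.9603*cos(h)^2 + 0.2552*cos(h) + 0.1276)*sin(h)/(2.91*cos(h)^3 + 1.16*cos(h)^2 + 1.16*cos(h) - 3.75)^2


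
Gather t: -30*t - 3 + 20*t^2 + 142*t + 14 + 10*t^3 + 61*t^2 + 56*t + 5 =10*t^3 + 81*t^2 + 168*t + 16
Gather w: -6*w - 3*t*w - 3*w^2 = -3*w^2 + w*(-3*t - 6)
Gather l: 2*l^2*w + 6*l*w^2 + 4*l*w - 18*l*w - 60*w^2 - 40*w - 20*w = 2*l^2*w + l*(6*w^2 - 14*w) - 60*w^2 - 60*w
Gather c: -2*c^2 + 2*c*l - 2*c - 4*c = -2*c^2 + c*(2*l - 6)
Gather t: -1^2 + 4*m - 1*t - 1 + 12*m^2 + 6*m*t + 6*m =12*m^2 + 10*m + t*(6*m - 1) - 2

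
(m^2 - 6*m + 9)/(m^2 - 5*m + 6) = (m - 3)/(m - 2)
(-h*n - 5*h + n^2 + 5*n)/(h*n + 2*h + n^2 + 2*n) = (-h*n - 5*h + n^2 + 5*n)/(h*n + 2*h + n^2 + 2*n)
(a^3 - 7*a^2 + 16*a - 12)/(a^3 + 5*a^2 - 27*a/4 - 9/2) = 4*(a^3 - 7*a^2 + 16*a - 12)/(4*a^3 + 20*a^2 - 27*a - 18)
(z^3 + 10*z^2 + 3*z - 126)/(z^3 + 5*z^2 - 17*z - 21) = (z + 6)/(z + 1)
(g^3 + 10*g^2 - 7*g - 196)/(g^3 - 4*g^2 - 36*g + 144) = (g^2 + 14*g + 49)/(g^2 - 36)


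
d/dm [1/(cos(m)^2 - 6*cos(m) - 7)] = 2*(cos(m) - 3)*sin(m)/(sin(m)^2 + 6*cos(m) + 6)^2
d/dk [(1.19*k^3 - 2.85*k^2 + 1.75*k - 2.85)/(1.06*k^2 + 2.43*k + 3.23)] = (1.2614*k^4 + 5.7834*k^3 + 2.7506*k^2 - 12.369*k + 12.578)/(1.1236*k^4 + 5.1516*k^3 + 12.7525*k^2 + 15.6978*k + 10.4329)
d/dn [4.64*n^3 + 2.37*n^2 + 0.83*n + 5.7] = 13.92*n^2 + 4.74*n + 0.83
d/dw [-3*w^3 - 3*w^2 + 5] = 3*w*(-3*w - 2)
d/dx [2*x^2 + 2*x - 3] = 4*x + 2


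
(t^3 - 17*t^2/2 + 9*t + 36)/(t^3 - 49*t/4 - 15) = 2*(t - 6)/(2*t + 5)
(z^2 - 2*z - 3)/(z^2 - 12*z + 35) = (z^2 - 2*z - 3)/(z^2 - 12*z + 35)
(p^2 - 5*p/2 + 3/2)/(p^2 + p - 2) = (p - 3/2)/(p + 2)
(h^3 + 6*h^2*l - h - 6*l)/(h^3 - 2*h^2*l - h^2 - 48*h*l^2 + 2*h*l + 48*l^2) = (h + 1)/(h - 8*l)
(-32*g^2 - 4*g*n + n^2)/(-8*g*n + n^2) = (4*g + n)/n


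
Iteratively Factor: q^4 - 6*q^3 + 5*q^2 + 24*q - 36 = (q - 2)*(q^3 - 4*q^2 - 3*q + 18) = (q - 2)*(q + 2)*(q^2 - 6*q + 9) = (q - 3)*(q - 2)*(q + 2)*(q - 3)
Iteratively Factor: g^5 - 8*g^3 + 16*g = (g + 2)*(g^4 - 2*g^3 - 4*g^2 + 8*g) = (g - 2)*(g + 2)*(g^3 - 4*g) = (g - 2)*(g + 2)^2*(g^2 - 2*g) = g*(g - 2)*(g + 2)^2*(g - 2)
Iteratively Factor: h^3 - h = (h + 1)*(h^2 - h) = (h - 1)*(h + 1)*(h)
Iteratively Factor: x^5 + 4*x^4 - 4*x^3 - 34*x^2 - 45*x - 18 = (x + 3)*(x^4 + x^3 - 7*x^2 - 13*x - 6) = (x - 3)*(x + 3)*(x^3 + 4*x^2 + 5*x + 2) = (x - 3)*(x + 2)*(x + 3)*(x^2 + 2*x + 1) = (x - 3)*(x + 1)*(x + 2)*(x + 3)*(x + 1)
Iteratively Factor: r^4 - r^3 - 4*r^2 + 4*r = (r - 2)*(r^3 + r^2 - 2*r) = (r - 2)*(r - 1)*(r^2 + 2*r) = r*(r - 2)*(r - 1)*(r + 2)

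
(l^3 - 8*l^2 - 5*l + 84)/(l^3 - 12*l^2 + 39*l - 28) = (l + 3)/(l - 1)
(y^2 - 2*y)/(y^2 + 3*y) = (y - 2)/(y + 3)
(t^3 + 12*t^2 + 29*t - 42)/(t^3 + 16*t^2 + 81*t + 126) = (t - 1)/(t + 3)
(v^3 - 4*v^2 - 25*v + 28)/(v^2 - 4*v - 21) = (v^2 + 3*v - 4)/(v + 3)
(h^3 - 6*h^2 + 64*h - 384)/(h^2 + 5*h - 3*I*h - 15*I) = (h^3 - 6*h^2 + 64*h - 384)/(h^2 + h*(5 - 3*I) - 15*I)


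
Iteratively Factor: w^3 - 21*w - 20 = (w + 1)*(w^2 - w - 20) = (w + 1)*(w + 4)*(w - 5)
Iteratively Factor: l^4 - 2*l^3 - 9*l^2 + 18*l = (l - 3)*(l^3 + l^2 - 6*l) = (l - 3)*(l + 3)*(l^2 - 2*l) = (l - 3)*(l - 2)*(l + 3)*(l)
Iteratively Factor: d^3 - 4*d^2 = (d)*(d^2 - 4*d) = d^2*(d - 4)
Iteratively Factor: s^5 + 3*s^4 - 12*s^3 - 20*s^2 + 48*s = (s - 2)*(s^4 + 5*s^3 - 2*s^2 - 24*s) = (s - 2)*(s + 4)*(s^3 + s^2 - 6*s) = s*(s - 2)*(s + 4)*(s^2 + s - 6) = s*(s - 2)^2*(s + 4)*(s + 3)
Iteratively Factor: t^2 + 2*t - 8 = (t - 2)*(t + 4)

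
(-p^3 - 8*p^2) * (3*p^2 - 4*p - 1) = -3*p^5 - 20*p^4 + 33*p^3 + 8*p^2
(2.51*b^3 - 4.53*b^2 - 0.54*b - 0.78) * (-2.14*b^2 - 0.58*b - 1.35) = -5.3714*b^5 + 8.2384*b^4 + 0.3945*b^3 + 8.0979*b^2 + 1.1814*b + 1.053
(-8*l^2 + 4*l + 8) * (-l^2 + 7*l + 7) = 8*l^4 - 60*l^3 - 36*l^2 + 84*l + 56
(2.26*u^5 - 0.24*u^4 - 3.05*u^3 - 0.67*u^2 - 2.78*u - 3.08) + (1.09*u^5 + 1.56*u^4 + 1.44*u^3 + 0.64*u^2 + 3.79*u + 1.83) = 3.35*u^5 + 1.32*u^4 - 1.61*u^3 - 0.03*u^2 + 1.01*u - 1.25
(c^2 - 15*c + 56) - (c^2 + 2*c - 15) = 71 - 17*c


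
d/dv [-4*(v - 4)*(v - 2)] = 24 - 8*v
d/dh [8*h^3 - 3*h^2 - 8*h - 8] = 24*h^2 - 6*h - 8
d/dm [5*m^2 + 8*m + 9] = 10*m + 8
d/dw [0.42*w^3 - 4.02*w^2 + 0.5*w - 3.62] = 1.26*w^2 - 8.04*w + 0.5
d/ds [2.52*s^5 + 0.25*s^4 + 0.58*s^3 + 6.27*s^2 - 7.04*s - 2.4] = 12.6*s^4 + 1.0*s^3 + 1.74*s^2 + 12.54*s - 7.04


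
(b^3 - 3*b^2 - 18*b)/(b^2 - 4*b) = (b^2 - 3*b - 18)/(b - 4)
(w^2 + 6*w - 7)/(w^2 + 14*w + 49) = (w - 1)/(w + 7)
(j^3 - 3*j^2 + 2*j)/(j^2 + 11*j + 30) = j*(j^2 - 3*j + 2)/(j^2 + 11*j + 30)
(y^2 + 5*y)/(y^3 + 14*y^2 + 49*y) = (y + 5)/(y^2 + 14*y + 49)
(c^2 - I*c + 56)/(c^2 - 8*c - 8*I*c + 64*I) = (c + 7*I)/(c - 8)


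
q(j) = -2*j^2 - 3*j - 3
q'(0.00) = -3.00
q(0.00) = -3.00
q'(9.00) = -39.00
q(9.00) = -192.00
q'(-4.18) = 13.72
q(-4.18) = -25.40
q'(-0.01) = -2.96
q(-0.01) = -2.97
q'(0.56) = -5.24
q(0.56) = -5.31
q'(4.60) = -21.40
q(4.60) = -59.12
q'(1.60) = -9.40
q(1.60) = -12.92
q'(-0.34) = -1.64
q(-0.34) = -2.21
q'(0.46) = -4.84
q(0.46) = -4.80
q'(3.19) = -15.76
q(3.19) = -32.92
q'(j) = -4*j - 3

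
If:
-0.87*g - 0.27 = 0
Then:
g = -0.31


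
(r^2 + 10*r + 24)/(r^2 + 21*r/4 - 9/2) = 4*(r + 4)/(4*r - 3)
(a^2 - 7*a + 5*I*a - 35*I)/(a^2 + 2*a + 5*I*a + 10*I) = (a - 7)/(a + 2)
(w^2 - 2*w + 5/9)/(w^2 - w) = (w^2 - 2*w + 5/9)/(w*(w - 1))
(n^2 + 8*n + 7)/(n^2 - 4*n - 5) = (n + 7)/(n - 5)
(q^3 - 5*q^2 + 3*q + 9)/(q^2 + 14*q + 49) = (q^3 - 5*q^2 + 3*q + 9)/(q^2 + 14*q + 49)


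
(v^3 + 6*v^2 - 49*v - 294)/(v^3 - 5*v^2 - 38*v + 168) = (v + 7)/(v - 4)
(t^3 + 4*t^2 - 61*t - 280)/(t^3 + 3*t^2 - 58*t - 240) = (t + 7)/(t + 6)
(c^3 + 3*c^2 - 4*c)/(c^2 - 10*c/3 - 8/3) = 3*c*(-c^2 - 3*c + 4)/(-3*c^2 + 10*c + 8)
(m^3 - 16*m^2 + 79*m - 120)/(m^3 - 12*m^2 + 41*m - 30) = (m^2 - 11*m + 24)/(m^2 - 7*m + 6)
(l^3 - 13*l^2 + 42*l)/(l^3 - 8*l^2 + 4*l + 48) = l*(l - 7)/(l^2 - 2*l - 8)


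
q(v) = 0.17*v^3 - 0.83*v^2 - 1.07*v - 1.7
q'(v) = 0.51*v^2 - 1.66*v - 1.07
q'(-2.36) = 5.69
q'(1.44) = -2.40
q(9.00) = 45.37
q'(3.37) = -0.87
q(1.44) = -4.45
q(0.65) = -2.70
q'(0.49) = -1.76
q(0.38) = -2.22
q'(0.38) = -1.63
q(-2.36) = -6.03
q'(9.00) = 25.30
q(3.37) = -8.23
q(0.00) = -1.70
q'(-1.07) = 1.29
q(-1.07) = -1.71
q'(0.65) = -1.93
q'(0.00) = -1.07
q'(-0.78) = 0.54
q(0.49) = -2.40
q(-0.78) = -1.45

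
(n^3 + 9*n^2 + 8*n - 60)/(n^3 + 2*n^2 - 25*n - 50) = (n^2 + 4*n - 12)/(n^2 - 3*n - 10)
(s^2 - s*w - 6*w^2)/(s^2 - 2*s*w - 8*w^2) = (s - 3*w)/(s - 4*w)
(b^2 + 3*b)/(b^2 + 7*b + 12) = b/(b + 4)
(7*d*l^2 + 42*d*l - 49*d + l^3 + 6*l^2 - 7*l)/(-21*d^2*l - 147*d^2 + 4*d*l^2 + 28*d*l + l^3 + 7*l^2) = (1 - l)/(3*d - l)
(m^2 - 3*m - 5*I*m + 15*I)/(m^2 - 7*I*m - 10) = (m - 3)/(m - 2*I)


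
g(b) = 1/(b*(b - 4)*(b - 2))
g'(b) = -1/(b*(b - 4)*(b - 2)^2) - 1/(b*(b - 4)^2*(b - 2)) - 1/(b^2*(b - 4)*(b - 2))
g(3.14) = -0.32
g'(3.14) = 0.01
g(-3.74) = -0.01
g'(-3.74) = -0.00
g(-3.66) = -0.01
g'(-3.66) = -0.00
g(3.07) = -0.33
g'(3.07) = 0.06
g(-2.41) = -0.01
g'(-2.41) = -0.01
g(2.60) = -0.46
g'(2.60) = 0.61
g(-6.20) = -0.00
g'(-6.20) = -0.00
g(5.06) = 0.06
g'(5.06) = -0.09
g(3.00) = -0.33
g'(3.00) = 0.11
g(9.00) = 0.00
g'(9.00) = 0.00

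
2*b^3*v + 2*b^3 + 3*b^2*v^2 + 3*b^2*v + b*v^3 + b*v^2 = (b + v)*(2*b + v)*(b*v + b)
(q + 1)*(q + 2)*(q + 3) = q^3 + 6*q^2 + 11*q + 6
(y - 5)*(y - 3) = y^2 - 8*y + 15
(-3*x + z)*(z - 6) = -3*x*z + 18*x + z^2 - 6*z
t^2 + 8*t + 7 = (t + 1)*(t + 7)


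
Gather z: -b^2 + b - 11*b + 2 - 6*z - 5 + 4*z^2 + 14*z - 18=-b^2 - 10*b + 4*z^2 + 8*z - 21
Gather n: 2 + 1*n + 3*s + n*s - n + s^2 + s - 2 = n*s + s^2 + 4*s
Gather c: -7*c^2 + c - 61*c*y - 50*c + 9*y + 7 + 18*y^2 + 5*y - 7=-7*c^2 + c*(-61*y - 49) + 18*y^2 + 14*y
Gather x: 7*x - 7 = 7*x - 7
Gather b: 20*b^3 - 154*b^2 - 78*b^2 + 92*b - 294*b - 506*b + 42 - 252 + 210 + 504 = 20*b^3 - 232*b^2 - 708*b + 504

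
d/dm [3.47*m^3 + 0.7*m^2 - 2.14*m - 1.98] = 10.41*m^2 + 1.4*m - 2.14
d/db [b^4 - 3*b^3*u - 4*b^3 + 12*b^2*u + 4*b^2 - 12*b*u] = 4*b^3 - 9*b^2*u - 12*b^2 + 24*b*u + 8*b - 12*u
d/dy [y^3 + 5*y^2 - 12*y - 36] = 3*y^2 + 10*y - 12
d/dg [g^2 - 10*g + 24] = 2*g - 10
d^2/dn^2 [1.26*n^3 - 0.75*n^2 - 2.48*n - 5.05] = 7.56*n - 1.5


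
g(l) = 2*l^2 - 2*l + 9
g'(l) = 4*l - 2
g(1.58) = 10.83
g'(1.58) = 4.32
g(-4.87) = 66.17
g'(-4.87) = -21.48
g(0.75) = 8.62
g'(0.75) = 1.00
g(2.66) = 17.83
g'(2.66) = 8.64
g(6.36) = 77.18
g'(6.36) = 23.44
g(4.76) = 44.80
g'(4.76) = 17.04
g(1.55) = 10.70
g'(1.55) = 4.20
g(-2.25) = 23.62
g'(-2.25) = -11.00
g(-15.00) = 489.00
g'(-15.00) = -62.00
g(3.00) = 21.00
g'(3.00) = 10.00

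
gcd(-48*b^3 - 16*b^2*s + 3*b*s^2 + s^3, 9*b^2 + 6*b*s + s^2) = 3*b + s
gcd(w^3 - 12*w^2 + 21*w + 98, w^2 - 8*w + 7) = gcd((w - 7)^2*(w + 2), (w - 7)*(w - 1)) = w - 7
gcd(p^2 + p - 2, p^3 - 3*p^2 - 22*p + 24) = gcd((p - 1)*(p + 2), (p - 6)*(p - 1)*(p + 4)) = p - 1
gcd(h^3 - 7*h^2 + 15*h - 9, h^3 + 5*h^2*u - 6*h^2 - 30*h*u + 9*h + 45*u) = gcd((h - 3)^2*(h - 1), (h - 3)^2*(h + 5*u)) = h^2 - 6*h + 9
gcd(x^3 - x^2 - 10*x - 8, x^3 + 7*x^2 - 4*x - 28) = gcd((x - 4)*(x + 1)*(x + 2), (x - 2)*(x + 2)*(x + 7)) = x + 2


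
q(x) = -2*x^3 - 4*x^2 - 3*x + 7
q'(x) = -6*x^2 - 8*x - 3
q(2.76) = -73.80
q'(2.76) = -70.79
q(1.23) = -6.46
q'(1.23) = -21.92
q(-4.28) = 103.37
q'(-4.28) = -78.67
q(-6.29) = 365.33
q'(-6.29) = -190.06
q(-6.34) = 374.92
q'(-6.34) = -193.45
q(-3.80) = 70.38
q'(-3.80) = -59.24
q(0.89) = -0.25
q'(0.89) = -14.87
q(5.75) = -522.72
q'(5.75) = -247.38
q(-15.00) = 5902.00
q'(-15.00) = -1233.00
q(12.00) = -4061.00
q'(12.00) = -963.00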